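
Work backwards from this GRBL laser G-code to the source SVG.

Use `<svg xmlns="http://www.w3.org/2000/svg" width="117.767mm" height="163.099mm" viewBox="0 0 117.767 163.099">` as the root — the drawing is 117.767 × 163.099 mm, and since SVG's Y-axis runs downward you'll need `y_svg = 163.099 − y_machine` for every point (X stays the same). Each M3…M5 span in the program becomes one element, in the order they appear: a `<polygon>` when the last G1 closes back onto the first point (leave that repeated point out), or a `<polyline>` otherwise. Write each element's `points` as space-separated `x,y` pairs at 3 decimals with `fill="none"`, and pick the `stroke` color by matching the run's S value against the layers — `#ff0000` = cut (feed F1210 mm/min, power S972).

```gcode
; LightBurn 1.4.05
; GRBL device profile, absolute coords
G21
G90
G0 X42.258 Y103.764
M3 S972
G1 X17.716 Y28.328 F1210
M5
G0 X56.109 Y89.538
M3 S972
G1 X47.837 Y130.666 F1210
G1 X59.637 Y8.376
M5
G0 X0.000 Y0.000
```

Each laser-on run becomes one SVG element. Flip Y back into SVG space with y_svg = 163.099 − y_machine. Every run uses S972, so all elements get stroke `#ff0000` (cut).

Run 1: The run is open, so emit a `<polyline>` with points (Y-flipped): 42.258,59.335 17.716,134.771.

Run 2: The run is open, so emit a `<polyline>` with points (Y-flipped): 56.109,73.561 47.837,32.433 59.637,154.723.

<svg xmlns="http://www.w3.org/2000/svg" width="117.767mm" height="163.099mm" viewBox="0 0 117.767 163.099">
  <polyline points="42.258,59.335 17.716,134.771" fill="none" stroke="#ff0000"/>
  <polyline points="56.109,73.561 47.837,32.433 59.637,154.723" fill="none" stroke="#ff0000"/>
</svg>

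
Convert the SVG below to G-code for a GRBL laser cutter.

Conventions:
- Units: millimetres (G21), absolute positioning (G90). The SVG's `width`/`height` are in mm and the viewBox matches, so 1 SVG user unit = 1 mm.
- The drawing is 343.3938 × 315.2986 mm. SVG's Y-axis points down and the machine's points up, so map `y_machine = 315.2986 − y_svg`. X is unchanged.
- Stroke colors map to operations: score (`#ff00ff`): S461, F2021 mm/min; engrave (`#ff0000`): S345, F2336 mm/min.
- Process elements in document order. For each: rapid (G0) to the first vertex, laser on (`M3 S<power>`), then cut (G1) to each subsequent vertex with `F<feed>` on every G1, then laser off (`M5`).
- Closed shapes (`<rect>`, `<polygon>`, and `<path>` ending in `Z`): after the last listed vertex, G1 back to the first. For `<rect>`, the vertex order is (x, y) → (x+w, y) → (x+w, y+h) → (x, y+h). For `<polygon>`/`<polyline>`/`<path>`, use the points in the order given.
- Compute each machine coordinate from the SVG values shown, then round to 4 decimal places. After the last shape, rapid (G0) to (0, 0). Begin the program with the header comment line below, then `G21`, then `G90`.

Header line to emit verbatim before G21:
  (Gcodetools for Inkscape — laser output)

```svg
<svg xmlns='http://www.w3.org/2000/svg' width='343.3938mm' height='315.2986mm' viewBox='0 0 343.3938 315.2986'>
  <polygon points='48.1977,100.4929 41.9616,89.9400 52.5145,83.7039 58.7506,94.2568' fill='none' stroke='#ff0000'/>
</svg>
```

(Gcodetools for Inkscape — laser output)
G21
G90
G0 X48.1977 Y214.8057
M3 S345
G1 X41.9616 Y225.3586 F2336
G1 X52.5145 Y231.5947 F2336
G1 X58.7506 Y221.0418 F2336
G1 X48.1977 Y214.8057 F2336
M5
G0 X0.0000 Y0.0000

viewBox `0 0 343.3938 315.2986` with mm width/height → 1 unit = 1 mm. Flip: y_m = 315.2986 − y_svg.

**Shape 1** — `<polygon>` regular polygon, stroke `#ff0000` → engrave (S345, F2336). Machine vertices: (48.1977,214.8057) → (41.9616,225.3586) → (52.5145,231.5947) → (58.7506,221.0418) → (48.1977,214.8057). Closed: final G1 returns to the first vertex.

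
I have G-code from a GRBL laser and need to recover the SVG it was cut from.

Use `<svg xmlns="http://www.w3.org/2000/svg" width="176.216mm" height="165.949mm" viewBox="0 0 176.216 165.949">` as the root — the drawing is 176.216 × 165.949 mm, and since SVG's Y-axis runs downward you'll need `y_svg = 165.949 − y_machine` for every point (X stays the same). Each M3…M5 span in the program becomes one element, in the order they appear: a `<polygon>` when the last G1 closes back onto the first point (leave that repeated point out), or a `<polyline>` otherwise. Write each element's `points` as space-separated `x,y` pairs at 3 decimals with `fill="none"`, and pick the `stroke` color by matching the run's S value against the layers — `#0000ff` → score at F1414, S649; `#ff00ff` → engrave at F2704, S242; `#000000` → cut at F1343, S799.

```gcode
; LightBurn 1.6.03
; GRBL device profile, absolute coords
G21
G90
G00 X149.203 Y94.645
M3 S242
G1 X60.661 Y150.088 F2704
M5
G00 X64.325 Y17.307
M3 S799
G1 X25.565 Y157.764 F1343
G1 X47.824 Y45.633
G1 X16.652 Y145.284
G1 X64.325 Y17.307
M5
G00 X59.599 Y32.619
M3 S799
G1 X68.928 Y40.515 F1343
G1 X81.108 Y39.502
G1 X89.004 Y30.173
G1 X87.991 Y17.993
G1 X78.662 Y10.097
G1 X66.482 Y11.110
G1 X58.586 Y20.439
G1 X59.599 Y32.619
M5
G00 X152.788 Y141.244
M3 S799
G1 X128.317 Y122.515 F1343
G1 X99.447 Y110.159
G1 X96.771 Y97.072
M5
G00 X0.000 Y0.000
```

<svg xmlns="http://www.w3.org/2000/svg" width="176.216mm" height="165.949mm" viewBox="0 0 176.216 165.949">
  <polyline points="149.203,71.304 60.661,15.861" fill="none" stroke="#ff00ff"/>
  <polygon points="64.325,148.642 25.565,8.185 47.824,120.316 16.652,20.665" fill="none" stroke="#000000"/>
  <polygon points="59.599,133.330 68.928,125.434 81.108,126.447 89.004,135.776 87.991,147.956 78.662,155.852 66.482,154.839 58.586,145.510" fill="none" stroke="#000000"/>
  <polyline points="152.788,24.705 128.317,43.434 99.447,55.790 96.771,68.877" fill="none" stroke="#000000"/>
</svg>

Each laser-on run becomes one SVG element. Flip Y back into SVG space with y_svg = 165.949 − y_machine.

Run 1: the run's S242 means `#ff00ff` (engrave). The run is open, so emit a `<polyline>` with points (Y-flipped): 149.203,71.304 60.661,15.861.

Run 2: S799 ⇒ cut layer `#000000`. The run returns to its start, so emit a `<polygon>` with points (Y-flipped): 64.325,148.642 25.565,8.185 47.824,120.316 16.652,20.665.

Run 3: the run's S799 means `#000000` (cut). The run returns to its start, so emit a `<polygon>` with points (Y-flipped): 59.599,133.330 68.928,125.434 81.108,126.447 89.004,135.776 87.991,147.956 78.662,155.852 66.482,154.839 58.586,145.510.

Run 4: S799 ⇒ cut layer `#000000`. The run is open, so emit a `<polyline>` with points (Y-flipped): 152.788,24.705 128.317,43.434 99.447,55.790 96.771,68.877.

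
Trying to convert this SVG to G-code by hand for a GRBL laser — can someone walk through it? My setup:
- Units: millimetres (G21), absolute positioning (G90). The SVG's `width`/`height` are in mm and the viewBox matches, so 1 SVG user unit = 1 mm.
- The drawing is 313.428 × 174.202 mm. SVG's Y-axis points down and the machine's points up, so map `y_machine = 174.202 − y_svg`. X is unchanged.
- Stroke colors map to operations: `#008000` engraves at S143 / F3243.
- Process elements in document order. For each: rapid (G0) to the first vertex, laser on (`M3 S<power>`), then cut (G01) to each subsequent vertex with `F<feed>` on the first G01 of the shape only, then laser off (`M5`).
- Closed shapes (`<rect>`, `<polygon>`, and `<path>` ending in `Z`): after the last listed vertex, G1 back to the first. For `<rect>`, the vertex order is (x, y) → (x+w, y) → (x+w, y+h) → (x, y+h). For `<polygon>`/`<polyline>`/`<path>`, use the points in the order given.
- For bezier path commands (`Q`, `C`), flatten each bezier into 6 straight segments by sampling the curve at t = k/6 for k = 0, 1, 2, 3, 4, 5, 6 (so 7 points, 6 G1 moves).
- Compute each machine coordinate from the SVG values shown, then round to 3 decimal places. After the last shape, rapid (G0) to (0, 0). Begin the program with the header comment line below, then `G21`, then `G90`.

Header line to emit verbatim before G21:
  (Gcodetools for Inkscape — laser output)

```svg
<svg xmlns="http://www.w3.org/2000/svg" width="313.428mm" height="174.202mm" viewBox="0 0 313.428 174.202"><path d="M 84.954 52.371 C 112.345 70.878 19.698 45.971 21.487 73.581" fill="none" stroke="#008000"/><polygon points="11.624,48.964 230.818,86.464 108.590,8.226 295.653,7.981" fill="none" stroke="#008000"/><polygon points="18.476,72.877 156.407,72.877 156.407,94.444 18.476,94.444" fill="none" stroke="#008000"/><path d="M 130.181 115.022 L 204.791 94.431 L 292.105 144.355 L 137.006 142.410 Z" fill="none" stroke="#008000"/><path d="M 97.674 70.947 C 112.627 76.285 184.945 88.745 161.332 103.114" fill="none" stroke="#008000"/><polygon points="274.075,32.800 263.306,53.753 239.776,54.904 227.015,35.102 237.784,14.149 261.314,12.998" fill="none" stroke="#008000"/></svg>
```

viewBox `0 0 313.428 174.202` with mm width/height → 1 unit = 1 mm. Flip: y_m = 174.202 − y_svg.

**Shape 1** — `<path>` cubic bezier, stroke `#008000` → engrave (S143, F3243). Control points (SVG): P0=(84.954,52.371), P1=(112.345,70.878), P2=(19.698,45.971), P3=(21.487,73.581); sampled at t=k/6. Machine vertices: (84.954,121.831) → (89.639,115.751) → (80.276,114.242) → (62.821,114.640) → (43.233,114.278) → (27.469,110.494) → (21.487,100.621). Open path.

**Shape 2** — `<polygon>` closed polygon, stroke `#008000` → engrave (S143, F3243). Machine vertices: (11.624,125.238) → (230.818,87.738) → (108.590,165.976) → (295.653,166.221) → (11.624,125.238). Closed: final G1 returns to the first vertex.

**Shape 3** — `<polygon>` rectangle, stroke `#008000` → engrave (S143, F3243). Machine vertices: (18.476,101.325) → (156.407,101.325) → (156.407,79.758) → (18.476,79.758) → (18.476,101.325). Closed: final G1 returns to the first vertex.

**Shape 4** — `<path>` closed polygon, stroke `#008000` → engrave (S143, F3243). Machine vertices: (130.181,59.180) → (204.791,79.771) → (292.105,29.847) → (137.006,31.792) → (130.181,59.180). Closed: final G1 returns to the first vertex.

**Shape 5** — `<path>` cubic bezier, stroke `#008000` → engrave (S143, F3243). Control points (SVG): P0=(97.674,70.947), P1=(112.627,76.285), P2=(184.945,88.745), P3=(161.332,103.114); sampled at t=k/6. Machine vertices: (97.674,103.255) → (109.221,100.017) → (126.071,95.736) → (143.965,90.558) → (158.646,84.628) → (165.854,78.089) → (161.332,71.088). Open path.

**Shape 6** — `<polygon>` regular polygon, stroke `#008000` → engrave (S143, F3243). Machine vertices: (274.075,141.402) → (263.306,120.449) → (239.776,119.298) → (227.015,139.100) → (237.784,160.053) → (261.314,161.204) → (274.075,141.402). Closed: final G1 returns to the first vertex.

(Gcodetools for Inkscape — laser output)
G21
G90
G0 X84.954 Y121.831
M3 S143
G01 X89.639 Y115.751 F3243
G01 X80.276 Y114.242
G01 X62.821 Y114.640
G01 X43.233 Y114.278
G01 X27.469 Y110.494
G01 X21.487 Y100.621
M5
G0 X11.624 Y125.238
M3 S143
G01 X230.818 Y87.738 F3243
G01 X108.590 Y165.976
G01 X295.653 Y166.221
G01 X11.624 Y125.238
M5
G0 X18.476 Y101.325
M3 S143
G01 X156.407 Y101.325 F3243
G01 X156.407 Y79.758
G01 X18.476 Y79.758
G01 X18.476 Y101.325
M5
G0 X130.181 Y59.180
M3 S143
G01 X204.791 Y79.771 F3243
G01 X292.105 Y29.847
G01 X137.006 Y31.792
G01 X130.181 Y59.180
M5
G0 X97.674 Y103.255
M3 S143
G01 X109.221 Y100.017 F3243
G01 X126.071 Y95.736
G01 X143.965 Y90.558
G01 X158.646 Y84.628
G01 X165.854 Y78.089
G01 X161.332 Y71.088
M5
G0 X274.075 Y141.402
M3 S143
G01 X263.306 Y120.449 F3243
G01 X239.776 Y119.298
G01 X227.015 Y139.100
G01 X237.784 Y160.053
G01 X261.314 Y161.204
G01 X274.075 Y141.402
M5
G0 X0.000 Y0.000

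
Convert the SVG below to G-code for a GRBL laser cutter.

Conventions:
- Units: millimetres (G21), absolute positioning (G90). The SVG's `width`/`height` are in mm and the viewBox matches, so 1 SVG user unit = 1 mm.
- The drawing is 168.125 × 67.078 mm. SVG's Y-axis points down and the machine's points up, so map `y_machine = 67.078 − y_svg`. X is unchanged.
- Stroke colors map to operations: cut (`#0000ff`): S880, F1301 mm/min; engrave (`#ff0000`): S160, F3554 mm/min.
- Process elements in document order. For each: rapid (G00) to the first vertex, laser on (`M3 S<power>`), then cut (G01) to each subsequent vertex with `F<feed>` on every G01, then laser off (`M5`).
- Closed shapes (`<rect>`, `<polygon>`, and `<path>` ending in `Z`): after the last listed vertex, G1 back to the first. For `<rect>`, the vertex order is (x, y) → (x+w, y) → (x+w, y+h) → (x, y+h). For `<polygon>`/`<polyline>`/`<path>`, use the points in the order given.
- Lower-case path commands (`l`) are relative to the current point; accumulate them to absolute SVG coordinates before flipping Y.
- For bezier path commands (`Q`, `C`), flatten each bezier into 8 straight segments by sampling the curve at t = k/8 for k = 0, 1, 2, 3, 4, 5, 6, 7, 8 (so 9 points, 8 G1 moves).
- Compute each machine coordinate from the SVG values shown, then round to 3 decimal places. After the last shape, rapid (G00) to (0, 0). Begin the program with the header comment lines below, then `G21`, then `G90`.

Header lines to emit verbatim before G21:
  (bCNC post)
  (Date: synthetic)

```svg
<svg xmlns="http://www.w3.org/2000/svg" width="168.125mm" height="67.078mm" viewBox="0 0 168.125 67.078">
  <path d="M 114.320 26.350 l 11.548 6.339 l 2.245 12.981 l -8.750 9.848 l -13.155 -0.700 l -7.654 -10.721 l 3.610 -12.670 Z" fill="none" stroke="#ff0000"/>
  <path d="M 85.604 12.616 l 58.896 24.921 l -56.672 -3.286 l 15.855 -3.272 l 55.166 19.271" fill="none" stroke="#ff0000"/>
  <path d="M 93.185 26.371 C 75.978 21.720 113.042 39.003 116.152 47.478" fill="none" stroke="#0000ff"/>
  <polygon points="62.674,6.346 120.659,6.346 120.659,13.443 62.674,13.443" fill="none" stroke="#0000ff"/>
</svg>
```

Since the viewBox matches the mm dimensions, user units are millimetres directly. The only transform is the Y-flip y_m = 67.078 − y_svg.

Shape 1 is a regular polygon drawn with `<path>`. Its stroke #ff0000 means engrave at S160, F3554. After flipping Y the toolpath is (114.320,40.728) → (125.868,34.389) → (128.113,21.408) → (119.363,11.560) → (106.208,12.260) → (98.554,22.981) → (102.164,35.651) → (114.320,40.728), returning to the start.

Shape 2 is a open polyline drawn with `<path>`. Its stroke #ff0000 means engrave at S160, F3554. After flipping Y the toolpath is (85.604,54.462) → (144.500,29.541) → (87.828,32.827) → (103.683,36.099) → (158.849,16.828).

Shape 3 is a cubic bezier drawn with `<path>`. Its stroke #0000ff means cut at S880, F1301. After flipping Y the toolpath is (93.185,40.707) → (89.104,41.483) → (89.077,40.563) → (92.070,38.307) → (97.050,35.076) → (102.981,31.229) → (108.832,27.127) → (113.566,23.131) → (116.152,19.600).

Shape 4 is a rectangle drawn with `<polygon>`. Its stroke #0000ff means cut at S880, F1301. After flipping Y the toolpath is (62.674,60.732) → (120.659,60.732) → (120.659,53.635) → (62.674,53.635) → (62.674,60.732), returning to the start.

(bCNC post)
(Date: synthetic)
G21
G90
G00 X114.320 Y40.728
M3 S160
G01 X125.868 Y34.389 F3554
G01 X128.113 Y21.408 F3554
G01 X119.363 Y11.560 F3554
G01 X106.208 Y12.260 F3554
G01 X98.554 Y22.981 F3554
G01 X102.164 Y35.651 F3554
G01 X114.320 Y40.728 F3554
M5
G00 X85.604 Y54.462
M3 S160
G01 X144.500 Y29.541 F3554
G01 X87.828 Y32.827 F3554
G01 X103.683 Y36.099 F3554
G01 X158.849 Y16.828 F3554
M5
G00 X93.185 Y40.707
M3 S880
G01 X89.104 Y41.483 F1301
G01 X89.077 Y40.563 F1301
G01 X92.070 Y38.307 F1301
G01 X97.050 Y35.076 F1301
G01 X102.981 Y31.229 F1301
G01 X108.832 Y27.127 F1301
G01 X113.566 Y23.131 F1301
G01 X116.152 Y19.600 F1301
M5
G00 X62.674 Y60.732
M3 S880
G01 X120.659 Y60.732 F1301
G01 X120.659 Y53.635 F1301
G01 X62.674 Y53.635 F1301
G01 X62.674 Y60.732 F1301
M5
G00 X0.000 Y0.000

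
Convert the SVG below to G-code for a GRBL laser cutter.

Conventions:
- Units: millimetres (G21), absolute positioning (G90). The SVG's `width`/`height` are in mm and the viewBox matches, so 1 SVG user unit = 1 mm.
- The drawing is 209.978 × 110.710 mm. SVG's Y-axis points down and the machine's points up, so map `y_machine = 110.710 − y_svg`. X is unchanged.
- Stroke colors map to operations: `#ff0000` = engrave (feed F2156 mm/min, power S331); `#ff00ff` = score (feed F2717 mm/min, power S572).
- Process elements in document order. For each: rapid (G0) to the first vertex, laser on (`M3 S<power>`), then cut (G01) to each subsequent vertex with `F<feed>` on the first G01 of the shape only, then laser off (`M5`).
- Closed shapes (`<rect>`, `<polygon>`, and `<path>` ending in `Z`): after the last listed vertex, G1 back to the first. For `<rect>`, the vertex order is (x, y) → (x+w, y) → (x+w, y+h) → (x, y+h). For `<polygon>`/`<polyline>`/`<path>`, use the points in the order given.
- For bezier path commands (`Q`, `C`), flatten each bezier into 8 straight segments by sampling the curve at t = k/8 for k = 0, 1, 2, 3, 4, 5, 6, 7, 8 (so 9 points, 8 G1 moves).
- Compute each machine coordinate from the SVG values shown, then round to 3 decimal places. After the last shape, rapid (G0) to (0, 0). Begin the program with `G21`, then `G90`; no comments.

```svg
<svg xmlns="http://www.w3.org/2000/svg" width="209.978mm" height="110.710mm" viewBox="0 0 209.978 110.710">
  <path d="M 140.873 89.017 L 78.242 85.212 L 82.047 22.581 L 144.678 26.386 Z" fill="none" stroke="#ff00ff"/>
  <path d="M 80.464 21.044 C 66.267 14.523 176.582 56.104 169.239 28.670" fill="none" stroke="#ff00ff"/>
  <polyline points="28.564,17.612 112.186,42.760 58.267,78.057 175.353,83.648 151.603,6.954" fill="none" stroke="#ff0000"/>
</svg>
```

G21
G90
G0 X140.873 Y21.693
M3 S572
G01 X78.242 Y25.498 F2717
G01 X82.047 Y88.129
G01 X144.678 Y84.324
G01 X140.873 Y21.693
M5
G0 X80.464 Y89.666
M3 S572
G01 X80.504 Y90.085 F2717
G01 X89.378 Y87.368
G01 X104.250 Y82.885
G01 X122.281 Y78.011
G01 X140.634 Y74.116
G01 X156.469 Y72.575
G01 X166.950 Y74.759
G01 X169.239 Y82.040
M5
G0 X28.564 Y93.098
M3 S331
G01 X112.186 Y67.950 F2156
G01 X58.267 Y32.653
G01 X175.353 Y27.062
G01 X151.603 Y103.756
M5
G0 X0.000 Y0.000

Since the viewBox matches the mm dimensions, user units are millimetres directly. The only transform is the Y-flip y_m = 110.710 − y_svg.

Shape 1 is a regular polygon drawn with `<path>`. Its stroke #ff00ff means score at S572, F2717. After flipping Y the toolpath is (140.873,21.693) → (78.242,25.498) → (82.047,88.129) → (144.678,84.324) → (140.873,21.693), returning to the start.

Shape 2 is a cubic bezier drawn with `<path>`. Its stroke #ff00ff means score at S572, F2717. After flipping Y the toolpath is (80.464,89.666) → (80.504,90.085) → (89.378,87.368) → (104.250,82.885) → (122.281,78.011) → (140.634,74.116) → (156.469,72.575) → (166.950,74.759) → (169.239,82.040).

Shape 3 is a open polyline drawn with `<polyline>`. Its stroke #ff0000 means engrave at S331, F2156. After flipping Y the toolpath is (28.564,93.098) → (112.186,67.950) → (58.267,32.653) → (175.353,27.062) → (151.603,103.756).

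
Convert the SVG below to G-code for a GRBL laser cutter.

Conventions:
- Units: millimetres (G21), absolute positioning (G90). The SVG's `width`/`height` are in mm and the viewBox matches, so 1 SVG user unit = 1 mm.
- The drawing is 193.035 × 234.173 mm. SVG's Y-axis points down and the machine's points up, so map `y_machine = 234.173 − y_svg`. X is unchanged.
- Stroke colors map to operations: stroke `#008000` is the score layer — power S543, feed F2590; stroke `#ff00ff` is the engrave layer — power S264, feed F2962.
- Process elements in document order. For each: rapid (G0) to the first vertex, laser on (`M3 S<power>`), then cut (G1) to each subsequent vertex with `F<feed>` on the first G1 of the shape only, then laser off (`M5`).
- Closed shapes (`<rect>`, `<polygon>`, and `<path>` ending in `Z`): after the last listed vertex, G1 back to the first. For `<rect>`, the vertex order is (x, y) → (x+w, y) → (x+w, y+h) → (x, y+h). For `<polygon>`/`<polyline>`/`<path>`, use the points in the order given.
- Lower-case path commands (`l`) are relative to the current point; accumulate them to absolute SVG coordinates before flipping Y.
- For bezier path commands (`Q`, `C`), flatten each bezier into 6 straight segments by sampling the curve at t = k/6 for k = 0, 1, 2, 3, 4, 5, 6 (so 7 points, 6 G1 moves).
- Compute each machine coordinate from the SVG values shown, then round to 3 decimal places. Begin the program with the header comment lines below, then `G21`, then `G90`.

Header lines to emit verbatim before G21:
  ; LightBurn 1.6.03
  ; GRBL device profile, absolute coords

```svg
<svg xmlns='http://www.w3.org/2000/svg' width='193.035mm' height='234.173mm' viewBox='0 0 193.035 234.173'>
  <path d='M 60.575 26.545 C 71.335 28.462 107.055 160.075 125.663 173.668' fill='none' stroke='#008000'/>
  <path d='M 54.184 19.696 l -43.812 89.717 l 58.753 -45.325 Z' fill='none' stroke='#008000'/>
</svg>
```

; LightBurn 1.6.03
; GRBL device profile, absolute coords
G21
G90
G0 X60.575 Y207.628
M3 S543
G1 X67.840 Y197.008 F2590
G1 X78.097 Y171.654
G1 X90.176 Y138.445
G1 X102.909 Y104.263
G1 X115.128 Y75.990
G1 X125.663 Y60.505
M5
G0 X54.184 Y214.477
M3 S543
G1 X10.372 Y124.760 F2590
G1 X69.125 Y170.085
G1 X54.184 Y214.477
M5

1 u = 1 mm; y_m = 234.173 − y.

[1] `<path>` cubic bezier, #008000→score S543 F2590: (60.575,207.628) → (67.840,197.008) → (78.097,171.654) → (90.176,138.445) → (102.909,104.263) → (115.128,75.990) → (125.663,60.505)

[2] `<path>` closed polygon, #008000→score S543 F2590: (54.184,214.477) → (10.372,124.760) → (69.125,170.085) → (54.184,214.477) (closed)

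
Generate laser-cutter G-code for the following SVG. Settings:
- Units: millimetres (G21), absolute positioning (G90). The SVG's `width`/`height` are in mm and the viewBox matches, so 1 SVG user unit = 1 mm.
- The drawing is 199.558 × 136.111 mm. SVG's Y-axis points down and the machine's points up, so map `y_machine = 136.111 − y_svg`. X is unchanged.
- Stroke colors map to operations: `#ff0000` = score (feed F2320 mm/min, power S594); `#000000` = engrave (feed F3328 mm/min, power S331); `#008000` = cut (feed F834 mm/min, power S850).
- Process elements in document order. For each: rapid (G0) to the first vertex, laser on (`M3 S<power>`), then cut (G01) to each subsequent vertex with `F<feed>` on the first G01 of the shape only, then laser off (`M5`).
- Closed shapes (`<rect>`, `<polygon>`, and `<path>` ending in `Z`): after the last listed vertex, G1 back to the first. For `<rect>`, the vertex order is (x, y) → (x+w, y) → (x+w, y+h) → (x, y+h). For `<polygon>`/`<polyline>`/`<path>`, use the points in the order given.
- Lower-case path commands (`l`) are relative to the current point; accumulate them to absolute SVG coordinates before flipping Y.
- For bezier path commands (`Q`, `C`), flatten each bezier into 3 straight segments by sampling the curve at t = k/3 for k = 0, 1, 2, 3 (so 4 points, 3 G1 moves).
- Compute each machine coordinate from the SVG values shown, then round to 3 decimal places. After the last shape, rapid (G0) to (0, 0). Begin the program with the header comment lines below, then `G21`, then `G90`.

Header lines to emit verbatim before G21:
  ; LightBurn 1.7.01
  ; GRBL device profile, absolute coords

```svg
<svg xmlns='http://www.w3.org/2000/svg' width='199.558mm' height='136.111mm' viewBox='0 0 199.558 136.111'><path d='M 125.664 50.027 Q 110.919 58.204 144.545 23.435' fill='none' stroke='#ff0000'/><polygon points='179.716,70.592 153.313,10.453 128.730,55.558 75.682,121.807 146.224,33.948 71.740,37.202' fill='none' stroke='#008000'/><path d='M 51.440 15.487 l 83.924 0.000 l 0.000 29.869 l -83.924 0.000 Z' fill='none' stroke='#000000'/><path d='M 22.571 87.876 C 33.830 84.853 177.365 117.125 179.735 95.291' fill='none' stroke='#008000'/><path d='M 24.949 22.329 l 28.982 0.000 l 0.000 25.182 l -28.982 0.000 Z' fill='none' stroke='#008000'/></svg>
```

; LightBurn 1.7.01
; GRBL device profile, absolute coords
G21
G90
G0 X125.664 Y86.084
M3 S594
G01 X121.209 Y85.404 F2320
G01 X127.502 Y94.268
G01 X144.545 Y112.676
M5
G0 X179.716 Y65.519
M3 S850
G01 X153.313 Y125.658 F834
G01 X128.730 Y80.553
G01 X75.682 Y14.304
G01 X146.224 Y102.163
G01 X71.740 Y98.909
G01 X179.716 Y65.519
M5
G0 X51.440 Y120.624
M3 S331
G01 X135.364 Y120.624 F3328
G01 X135.364 Y90.755
G01 X51.440 Y90.755
G01 X51.440 Y120.624
M5
G0 X22.571 Y48.235
M3 S850
G01 X67.795 Y42.804 F834
G01 X140.437 Y33.710
G01 X179.735 Y40.820
M5
G0 X24.949 Y113.782
M3 S850
G01 X53.931 Y113.782 F834
G01 X53.931 Y88.600
G01 X24.949 Y88.600
G01 X24.949 Y113.782
M5
G0 X0.000 Y0.000

1 u = 1 mm; y_m = 136.111 − y.

[1] `<path>` quadratic bezier, #ff0000→score S594 F2320: (125.664,86.084) → (121.209,85.404) → (127.502,94.268) → (144.545,112.676)

[2] `<polygon>` closed polygon, #008000→cut S850 F834: (179.716,65.519) → (153.313,125.658) → (128.730,80.553) → (75.682,14.304) → (146.224,102.163) → (71.740,98.909) → (179.716,65.519) (closed)

[3] `<path>` rectangle, #000000→engrave S331 F3328: (51.440,120.624) → (135.364,120.624) → (135.364,90.755) → (51.440,90.755) → (51.440,120.624) (closed)

[4] `<path>` cubic bezier, #008000→cut S850 F834: (22.571,48.235) → (67.795,42.804) → (140.437,33.710) → (179.735,40.820)

[5] `<path>` rectangle, #008000→cut S850 F834: (24.949,113.782) → (53.931,113.782) → (53.931,88.600) → (24.949,88.600) → (24.949,113.782) (closed)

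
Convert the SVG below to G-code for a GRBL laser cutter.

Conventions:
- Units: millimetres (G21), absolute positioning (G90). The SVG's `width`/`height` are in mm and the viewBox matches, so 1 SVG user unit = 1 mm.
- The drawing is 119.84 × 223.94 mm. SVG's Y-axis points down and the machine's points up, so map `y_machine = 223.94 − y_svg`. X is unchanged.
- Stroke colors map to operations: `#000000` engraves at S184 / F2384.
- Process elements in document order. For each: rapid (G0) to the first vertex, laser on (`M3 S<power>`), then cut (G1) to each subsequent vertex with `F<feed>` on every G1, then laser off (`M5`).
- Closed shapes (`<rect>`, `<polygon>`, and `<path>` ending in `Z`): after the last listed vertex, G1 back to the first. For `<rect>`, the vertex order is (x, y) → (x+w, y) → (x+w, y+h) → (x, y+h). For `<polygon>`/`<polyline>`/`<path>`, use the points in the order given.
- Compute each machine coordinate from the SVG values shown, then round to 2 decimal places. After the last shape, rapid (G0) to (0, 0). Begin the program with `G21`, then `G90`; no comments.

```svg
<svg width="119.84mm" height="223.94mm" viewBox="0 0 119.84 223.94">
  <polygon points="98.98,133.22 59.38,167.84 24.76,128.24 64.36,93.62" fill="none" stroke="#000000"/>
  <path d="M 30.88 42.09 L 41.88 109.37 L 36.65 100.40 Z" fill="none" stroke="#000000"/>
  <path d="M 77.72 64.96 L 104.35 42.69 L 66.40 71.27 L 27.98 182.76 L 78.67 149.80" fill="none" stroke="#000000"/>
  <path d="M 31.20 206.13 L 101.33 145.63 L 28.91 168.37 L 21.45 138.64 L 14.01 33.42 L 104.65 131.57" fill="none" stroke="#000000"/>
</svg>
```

G21
G90
G0 X98.98 Y90.72
M3 S184
G1 X59.38 Y56.10 F2384
G1 X24.76 Y95.70 F2384
G1 X64.36 Y130.32 F2384
G1 X98.98 Y90.72 F2384
M5
G0 X30.88 Y181.85
M3 S184
G1 X41.88 Y114.57 F2384
G1 X36.65 Y123.54 F2384
G1 X30.88 Y181.85 F2384
M5
G0 X77.72 Y158.98
M3 S184
G1 X104.35 Y181.25 F2384
G1 X66.40 Y152.67 F2384
G1 X27.98 Y41.18 F2384
G1 X78.67 Y74.14 F2384
M5
G0 X31.20 Y17.81
M3 S184
G1 X101.33 Y78.31 F2384
G1 X28.91 Y55.57 F2384
G1 X21.45 Y85.30 F2384
G1 X14.01 Y190.52 F2384
G1 X104.65 Y92.37 F2384
M5
G0 X0.00 Y0.00

1 u = 1 mm; y_m = 223.94 − y.

[1] `<polygon>` regular polygon, #000000→engrave S184 F2384: (98.98,90.72) → (59.38,56.10) → (24.76,95.70) → (64.36,130.32) → (98.98,90.72) (closed)

[2] `<path>` closed polygon, #000000→engrave S184 F2384: (30.88,181.85) → (41.88,114.57) → (36.65,123.54) → (30.88,181.85) (closed)

[3] `<path>` open polyline, #000000→engrave S184 F2384: (77.72,158.98) → (104.35,181.25) → (66.40,152.67) → (27.98,41.18) → (78.67,74.14)

[4] `<path>` open polyline, #000000→engrave S184 F2384: (31.20,17.81) → (101.33,78.31) → (28.91,55.57) → (21.45,85.30) → (14.01,190.52) → (104.65,92.37)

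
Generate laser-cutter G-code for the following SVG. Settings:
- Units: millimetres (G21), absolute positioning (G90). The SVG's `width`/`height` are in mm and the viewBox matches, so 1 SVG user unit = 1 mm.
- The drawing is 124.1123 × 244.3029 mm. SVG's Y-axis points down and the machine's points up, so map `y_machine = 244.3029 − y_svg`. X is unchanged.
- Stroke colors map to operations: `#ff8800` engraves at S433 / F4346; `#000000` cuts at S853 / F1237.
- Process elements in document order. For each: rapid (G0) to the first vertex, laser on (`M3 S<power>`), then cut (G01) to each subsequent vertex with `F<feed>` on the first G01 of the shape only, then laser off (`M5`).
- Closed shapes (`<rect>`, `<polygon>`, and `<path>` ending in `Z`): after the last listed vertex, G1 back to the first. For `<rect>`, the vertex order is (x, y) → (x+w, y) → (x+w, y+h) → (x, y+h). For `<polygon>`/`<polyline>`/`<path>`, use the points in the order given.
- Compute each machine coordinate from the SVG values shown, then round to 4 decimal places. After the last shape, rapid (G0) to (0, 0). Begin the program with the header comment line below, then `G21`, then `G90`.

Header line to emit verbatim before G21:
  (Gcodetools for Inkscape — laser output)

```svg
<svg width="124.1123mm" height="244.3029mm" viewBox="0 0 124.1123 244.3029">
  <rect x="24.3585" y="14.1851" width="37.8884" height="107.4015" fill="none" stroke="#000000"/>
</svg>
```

Since the viewBox matches the mm dimensions, user units are millimetres directly. The only transform is the Y-flip y_m = 244.3029 − y_svg.

Shape 1 is a rectangle drawn with `<rect>`. Its stroke #000000 means cut at S853, F1237. After flipping Y the toolpath is (24.3585,230.1178) → (62.2469,230.1178) → (62.2469,122.7163) → (24.3585,122.7163) → (24.3585,230.1178), returning to the start.

(Gcodetools for Inkscape — laser output)
G21
G90
G0 X24.3585 Y230.1178
M3 S853
G01 X62.2469 Y230.1178 F1237
G01 X62.2469 Y122.7163
G01 X24.3585 Y122.7163
G01 X24.3585 Y230.1178
M5
G0 X0.0000 Y0.0000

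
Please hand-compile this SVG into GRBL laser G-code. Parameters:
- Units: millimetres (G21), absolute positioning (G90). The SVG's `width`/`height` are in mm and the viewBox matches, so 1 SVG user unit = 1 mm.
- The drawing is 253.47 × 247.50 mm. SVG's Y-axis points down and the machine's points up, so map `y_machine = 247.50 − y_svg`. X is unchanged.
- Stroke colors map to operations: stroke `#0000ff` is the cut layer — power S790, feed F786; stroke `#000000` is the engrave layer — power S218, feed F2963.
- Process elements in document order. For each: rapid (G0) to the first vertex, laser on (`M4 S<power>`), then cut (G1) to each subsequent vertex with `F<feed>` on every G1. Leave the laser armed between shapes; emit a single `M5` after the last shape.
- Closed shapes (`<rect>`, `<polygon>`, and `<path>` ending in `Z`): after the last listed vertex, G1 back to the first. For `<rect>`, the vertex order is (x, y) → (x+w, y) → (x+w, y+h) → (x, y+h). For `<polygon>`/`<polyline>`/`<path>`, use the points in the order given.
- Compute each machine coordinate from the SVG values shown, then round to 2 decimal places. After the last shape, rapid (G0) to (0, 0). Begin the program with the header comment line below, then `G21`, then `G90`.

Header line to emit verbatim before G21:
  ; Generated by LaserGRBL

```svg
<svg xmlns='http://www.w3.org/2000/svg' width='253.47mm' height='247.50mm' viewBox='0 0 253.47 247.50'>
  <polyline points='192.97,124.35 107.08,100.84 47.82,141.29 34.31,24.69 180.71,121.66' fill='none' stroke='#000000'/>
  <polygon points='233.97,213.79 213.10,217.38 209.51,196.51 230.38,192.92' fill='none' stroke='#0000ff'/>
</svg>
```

viewBox `0 0 253.47 247.50` with mm width/height → 1 unit = 1 mm. Flip: y_m = 247.50 − y_svg.

**Shape 1** — `<polyline>` open polyline, stroke `#000000` → engrave (S218, F2963). Machine vertices: (192.97,123.15) → (107.08,146.66) → (47.82,106.21) → (34.31,222.81) → (180.71,125.84). Open path.

**Shape 2** — `<polygon>` regular polygon, stroke `#0000ff` → cut (S790, F786). Machine vertices: (233.97,33.71) → (213.10,30.12) → (209.51,50.99) → (230.38,54.58) → (233.97,33.71). Closed: final G1 returns to the first vertex.

; Generated by LaserGRBL
G21
G90
G0 X192.97 Y123.15
M4 S218
G1 X107.08 Y146.66 F2963
G1 X47.82 Y106.21 F2963
G1 X34.31 Y222.81 F2963
G1 X180.71 Y125.84 F2963
G0 X233.97 Y33.71
M4 S790
G1 X213.10 Y30.12 F786
G1 X209.51 Y50.99 F786
G1 X230.38 Y54.58 F786
G1 X233.97 Y33.71 F786
M5
G0 X0.00 Y0.00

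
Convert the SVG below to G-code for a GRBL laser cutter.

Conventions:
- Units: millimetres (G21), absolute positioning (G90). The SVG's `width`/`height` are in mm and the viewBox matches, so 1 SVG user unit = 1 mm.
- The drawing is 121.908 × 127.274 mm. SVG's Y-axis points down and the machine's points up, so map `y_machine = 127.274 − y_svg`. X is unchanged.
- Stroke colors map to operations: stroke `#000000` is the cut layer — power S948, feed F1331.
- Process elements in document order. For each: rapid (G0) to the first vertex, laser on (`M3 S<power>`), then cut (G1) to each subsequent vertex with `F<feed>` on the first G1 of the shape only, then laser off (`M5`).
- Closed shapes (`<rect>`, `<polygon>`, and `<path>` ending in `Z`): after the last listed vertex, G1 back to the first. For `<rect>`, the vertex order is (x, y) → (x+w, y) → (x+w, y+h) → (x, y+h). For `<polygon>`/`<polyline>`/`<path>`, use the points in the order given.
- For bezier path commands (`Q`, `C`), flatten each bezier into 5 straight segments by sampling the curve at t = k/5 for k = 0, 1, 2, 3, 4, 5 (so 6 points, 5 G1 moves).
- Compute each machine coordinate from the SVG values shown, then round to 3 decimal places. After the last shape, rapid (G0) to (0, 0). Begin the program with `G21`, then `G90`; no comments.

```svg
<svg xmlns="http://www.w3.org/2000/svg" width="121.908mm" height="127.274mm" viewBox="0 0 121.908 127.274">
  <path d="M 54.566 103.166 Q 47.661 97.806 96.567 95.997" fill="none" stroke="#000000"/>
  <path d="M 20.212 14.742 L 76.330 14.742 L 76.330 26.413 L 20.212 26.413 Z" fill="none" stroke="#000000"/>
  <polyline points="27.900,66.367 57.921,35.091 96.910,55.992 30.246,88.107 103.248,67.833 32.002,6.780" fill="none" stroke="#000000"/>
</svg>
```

viewBox `0 0 121.908 127.274` with mm width/height → 1 unit = 1 mm. Flip: y_m = 127.274 − y_svg.

**Shape 1** — `<path>` quadratic bezier, stroke `#000000` → cut (S948, F1331). Control points (SVG): P0=(54.566,103.166), P1=(47.661,97.806), P2=(96.567,95.997); sampled at t=k/5. Machine vertices: (54.566,24.108) → (54.036,26.110) → (57.972,27.828) → (66.372,29.262) → (79.237,30.411) → (96.567,31.277). Open path.

**Shape 2** — `<path>` rectangle, stroke `#000000` → cut (S948, F1331). Machine vertices: (20.212,112.532) → (76.330,112.532) → (76.330,100.861) → (20.212,100.861) → (20.212,112.532). Closed: final G1 returns to the first vertex.

**Shape 3** — `<polyline>` open polyline, stroke `#000000` → cut (S948, F1331). Machine vertices: (27.900,60.907) → (57.921,92.183) → (96.910,71.282) → (30.246,39.167) → (103.248,59.441) → (32.002,120.494). Open path.

G21
G90
G0 X54.566 Y24.108
M3 S948
G1 X54.036 Y26.110 F1331
G1 X57.972 Y27.828
G1 X66.372 Y29.262
G1 X79.237 Y30.411
G1 X96.567 Y31.277
M5
G0 X20.212 Y112.532
M3 S948
G1 X76.330 Y112.532 F1331
G1 X76.330 Y100.861
G1 X20.212 Y100.861
G1 X20.212 Y112.532
M5
G0 X27.900 Y60.907
M3 S948
G1 X57.921 Y92.183 F1331
G1 X96.910 Y71.282
G1 X30.246 Y39.167
G1 X103.248 Y59.441
G1 X32.002 Y120.494
M5
G0 X0.000 Y0.000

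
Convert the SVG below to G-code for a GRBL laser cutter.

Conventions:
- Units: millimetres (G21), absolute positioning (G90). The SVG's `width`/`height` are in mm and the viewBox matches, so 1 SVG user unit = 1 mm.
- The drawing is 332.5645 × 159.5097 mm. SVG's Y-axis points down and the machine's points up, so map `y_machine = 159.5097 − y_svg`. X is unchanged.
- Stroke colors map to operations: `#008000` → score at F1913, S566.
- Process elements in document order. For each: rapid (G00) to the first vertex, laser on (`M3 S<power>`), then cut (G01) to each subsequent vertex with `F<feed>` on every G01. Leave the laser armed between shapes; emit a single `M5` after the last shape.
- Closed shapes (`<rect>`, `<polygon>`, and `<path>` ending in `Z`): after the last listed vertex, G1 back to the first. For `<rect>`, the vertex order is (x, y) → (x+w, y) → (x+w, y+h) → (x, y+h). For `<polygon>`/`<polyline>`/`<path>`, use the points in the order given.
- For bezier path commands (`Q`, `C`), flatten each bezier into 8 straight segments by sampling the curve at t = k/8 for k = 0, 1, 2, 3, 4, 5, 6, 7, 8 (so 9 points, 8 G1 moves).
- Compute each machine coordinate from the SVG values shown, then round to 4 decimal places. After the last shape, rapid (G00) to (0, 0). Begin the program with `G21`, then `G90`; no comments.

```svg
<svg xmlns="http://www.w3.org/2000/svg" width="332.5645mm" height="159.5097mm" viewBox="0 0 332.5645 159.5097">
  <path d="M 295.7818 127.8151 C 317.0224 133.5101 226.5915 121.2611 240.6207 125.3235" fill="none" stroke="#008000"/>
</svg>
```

viewBox `0 0 332.5645 159.5097` with mm width/height → 1 unit = 1 mm. Flip: y_m = 159.5097 − y_svg.

**Shape 1** — `<path>` cubic bezier, stroke `#008000` → score (S566, F1913). Control points (SVG): P0=(295.7818,127.8151), P1=(317.0224,133.5101), P2=(226.5915,121.2611), P3=(240.6207,125.3235); sampled at t=k/8. Machine vertices: (295.7818,31.6946) → (298.9346,30.3332) → (294.1509,30.2526) → (283.9636,31.0514) → (270.9055,32.3282) → (257.5094,33.6815) → (246.3080,34.7099) → (239.8342,35.0119) → (240.6207,34.1862). Open path.

G21
G90
G00 X295.7818 Y31.6946
M3 S566
G01 X298.9346 Y30.3332 F1913
G01 X294.1509 Y30.2526 F1913
G01 X283.9636 Y31.0514 F1913
G01 X270.9055 Y32.3282 F1913
G01 X257.5094 Y33.6815 F1913
G01 X246.3080 Y34.7099 F1913
G01 X239.8342 Y35.0119 F1913
G01 X240.6207 Y34.1862 F1913
M5
G00 X0.0000 Y0.0000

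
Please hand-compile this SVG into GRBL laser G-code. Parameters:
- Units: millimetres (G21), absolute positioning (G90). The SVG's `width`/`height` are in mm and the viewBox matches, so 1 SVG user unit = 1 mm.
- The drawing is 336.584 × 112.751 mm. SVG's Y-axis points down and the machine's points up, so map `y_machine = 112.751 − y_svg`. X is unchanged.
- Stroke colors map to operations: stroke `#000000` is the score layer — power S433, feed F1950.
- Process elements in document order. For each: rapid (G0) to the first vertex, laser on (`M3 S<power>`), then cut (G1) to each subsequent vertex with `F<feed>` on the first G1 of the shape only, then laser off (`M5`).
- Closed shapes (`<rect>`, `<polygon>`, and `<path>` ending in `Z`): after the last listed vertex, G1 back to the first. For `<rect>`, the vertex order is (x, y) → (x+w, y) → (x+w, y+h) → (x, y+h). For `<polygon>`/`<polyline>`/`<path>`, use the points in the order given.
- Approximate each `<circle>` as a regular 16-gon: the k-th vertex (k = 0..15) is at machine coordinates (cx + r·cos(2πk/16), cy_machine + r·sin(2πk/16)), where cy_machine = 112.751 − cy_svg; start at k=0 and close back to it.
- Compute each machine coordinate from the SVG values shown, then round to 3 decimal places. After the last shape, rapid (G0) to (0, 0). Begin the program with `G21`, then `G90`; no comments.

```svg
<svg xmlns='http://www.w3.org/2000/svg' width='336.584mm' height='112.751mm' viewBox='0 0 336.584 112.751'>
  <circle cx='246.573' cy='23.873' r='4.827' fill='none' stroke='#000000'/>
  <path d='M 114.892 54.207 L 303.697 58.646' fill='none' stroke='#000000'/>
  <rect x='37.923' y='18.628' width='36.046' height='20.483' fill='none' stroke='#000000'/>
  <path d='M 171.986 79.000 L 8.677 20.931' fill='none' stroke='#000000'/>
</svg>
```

G21
G90
G0 X251.400 Y88.878
M3 S433
G1 X251.033 Y90.725 F1950
G1 X249.986 Y92.291
G1 X248.420 Y93.338
G1 X246.573 Y93.705
G1 X244.726 Y93.338
G1 X243.160 Y92.291
G1 X242.113 Y90.725
G1 X241.746 Y88.878
G1 X242.113 Y87.031
G1 X243.160 Y85.465
G1 X244.726 Y84.418
G1 X246.573 Y84.051
G1 X248.420 Y84.418
G1 X249.986 Y85.465
G1 X251.033 Y87.031
G1 X251.400 Y88.878
M5
G0 X114.892 Y58.544
M3 S433
G1 X303.697 Y54.105 F1950
M5
G0 X37.923 Y94.123
M3 S433
G1 X73.969 Y94.123 F1950
G1 X73.969 Y73.640
G1 X37.923 Y73.640
G1 X37.923 Y94.123
M5
G0 X171.986 Y33.751
M3 S433
G1 X8.677 Y91.820 F1950
M5
G0 X0.000 Y0.000

Since the viewBox matches the mm dimensions, user units are millimetres directly. The only transform is the Y-flip y_m = 112.751 − y_svg.

Shape 1 is a circle drawn with `<circle>`. Its stroke #000000 means score at S433, F1950. After flipping Y the toolpath is (251.400,88.878) → (251.033,90.725) → (249.986,92.291) → (248.420,93.338) → (246.573,93.705) → (244.726,93.338) → (243.160,92.291) → (242.113,90.725) → (241.746,88.878) → (242.113,87.031) → (243.160,85.465) → (244.726,84.418) → (246.573,84.051) → (248.420,84.418) → (249.986,85.465) → (251.033,87.031) → (251.400,88.878), returning to the start.

Shape 2 is a line segment drawn with `<path>`. Its stroke #000000 means score at S433, F1950. After flipping Y the toolpath is (114.892,58.544) → (303.697,54.105).

Shape 3 is a rectangle drawn with `<rect>`. Its stroke #000000 means score at S433, F1950. After flipping Y the toolpath is (37.923,94.123) → (73.969,94.123) → (73.969,73.640) → (37.923,73.640) → (37.923,94.123), returning to the start.

Shape 4 is a line segment drawn with `<path>`. Its stroke #000000 means score at S433, F1950. After flipping Y the toolpath is (171.986,33.751) → (8.677,91.820).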